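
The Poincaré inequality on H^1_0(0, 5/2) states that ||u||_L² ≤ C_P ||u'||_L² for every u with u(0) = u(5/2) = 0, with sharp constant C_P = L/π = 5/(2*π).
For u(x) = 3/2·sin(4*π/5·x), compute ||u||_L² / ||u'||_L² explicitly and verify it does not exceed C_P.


||u||_L² / ||u'||_L² = 5/(4*π) < C_P = 5/(2*π).

u(x) = 3/2·sin(4*π/5·x), so u'(x) = 6*π*cos(4*π*x/5)/5.
Writing u(x) = A·sin(kπx/L) with A = 3/2 and k = 2, use ∫_0^L sin²(kπx/L) dx = L/2 and ∫_0^L cos²(kπx/L) dx = L/2.
u² = 9/4·sin²(4*π/5·x) and (u')² = 36*π^2/25·cos²(4*π/5·x), and each of sin², cos² integrates to L/2 = 5/4 over (0, 5/2).
∫_0^5/2 u² dx = 45/16, so ||u||_L² = 3*sqrt(5)/4.
∫_0^5/2 (u')² dx = 9*π^2/5, so ||u'||_L² = 3*sqrt(5)*π/5.
Ratio ||u||_L² / ||u'||_L² = 5/(4*π).
Sharp Poincaré constant on H^1_0(0, 5/2) is C_P = L/π = 5/(2*π), achieved by sin(2*π/5·x).
This is the k = 2 harmonic; the ratio L/(kπ) is strictly less than C_P = L/π, consistent with the sharp inequality ||u||_L² ≤ C_P ||u'||_L².


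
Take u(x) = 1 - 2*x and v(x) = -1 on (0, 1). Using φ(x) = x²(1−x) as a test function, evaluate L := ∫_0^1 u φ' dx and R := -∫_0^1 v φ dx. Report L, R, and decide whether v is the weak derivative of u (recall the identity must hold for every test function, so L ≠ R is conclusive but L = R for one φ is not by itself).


LHS = 1/6, RHS = 1/12. No, v is not the weak derivative of u.

u(x) = 1 - 2*x, classical derivative u'(x) = -2.
φ(x) = x²(1−x), so φ'(x) = x*(2 - 3*x).
Note φ(0) = φ(1) = 0, so the boundary term u·φ vanishes.
LHS = ∫_0^1 u(x) φ'(x) dx = ∫_0^1 (6*x^3 - 7*x^2 + 2*x) dx. Term by term:
  ∫_0^1 6*x^3 dx = 3/2;  ∫_0^1 -7*x^2 dx = -7/3;  ∫_0^1 2*x dx = 1.
Sum: 3/2 − 7/3 + 1 = 1/6.
So LHS = 1/6.
∫_0^1 v(x) φ(x) dx = ∫_0^1 (x^3 - x^2) dx. Term by term:
  ∫_0^1 x^3 dx = 1/4;  ∫_0^1 -x^2 dx = -1/3.
Sum: 1/4 − 1/3 = -1/12.
So RHS = -∫_0^1 v(x) φ(x) dx = 1/12.
LHS − RHS = 1/12 ≠ 0, so the identity fails.
(For a valid weak derivative the identity must hold for EVERY test function, in particular this one. The failure shows v is NOT the weak derivative of u.)
Correct weak derivative would be u'(x) = -2.


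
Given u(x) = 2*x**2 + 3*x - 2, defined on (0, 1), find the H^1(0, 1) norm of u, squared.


||u||_{H^1}^2 = 427/15

The H^1 norm (squared) on an interval (0, L) is
  ||u||_{H^1}^2 = ∫_0^L u(x)^2 dx + ∫_0^L u'(x)^2 dx.
Compute u'(x) = 4*x + 3.
Then u(x)^2 = 4*x**4 + 12*x**3 + x**2 - 12*x + 4 and u'(x)^2 = 16*x**2 + 24*x + 9.
Integrate each monomial from 0 to 1 using ∫_0^1 c·x^n dx = c·1^(n+1)/(n+1):
  ∫_0^1 u(x)^2 dx = ∫_0^1 (4*x^4 + 12*x^3 + x^2 - 12*x + 4) dx. Term by term:
    ∫_0^1 4*x^4 dx = 4/5;  ∫_0^1 12*x^3 dx = 3;  ∫_0^1 x^2 dx = 1/3;
    ∫_0^1 -12*x dx = -6;  ∫_0^1 4 dx = 4.
  Sum: 4/5 + 3 + 1/3 − 6 + 4 = 32/15.
  ∫_0^1 u'(x)^2 dx = ∫_0^1 (16*x^2 + 24*x + 9) dx. Term by term:
    ∫_0^1 16*x^2 dx = 16/3;  ∫_0^1 24*x dx = 12;  ∫_0^1 9 dx = 9.
  Sum: 16/3 + 12 + 9 = 79/3.
Adding: ||u||_{H^1}^2 = 32/15 + 79/3 = 427/15.


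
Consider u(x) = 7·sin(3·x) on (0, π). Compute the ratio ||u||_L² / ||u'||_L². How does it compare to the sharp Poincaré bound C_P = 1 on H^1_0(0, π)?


||u||_L² / ||u'||_L² = 1/3 < C_P = 1.

u(x) = 7·sin(3·x), so u'(x) = 21*cos(3*x).
Writing u(x) = A·sin(kπx/L) with A = 7 and k = 3, use ∫_0^L sin²(kπx/L) dx = L/2 and ∫_0^L cos²(kπx/L) dx = L/2.
u² = 49·sin²(3·x) and (u')² = 441·cos²(3·x), and each of sin², cos² integrates to L/2 = π/2 over (0, π).
∫_0^π u² dx = 49*π/2, so ||u||_L² = 7*sqrt(2)*sqrt(π)/2.
∫_0^π (u')² dx = 441*π/2, so ||u'||_L² = 21*sqrt(2)*sqrt(π)/2.
Ratio ||u||_L² / ||u'||_L² = 1/3.
Sharp Poincaré constant on H^1_0(0, π) is C_P = L/π = 1, achieved by sin(x).
This is the k = 3 harmonic; the ratio L/(kπ) is strictly less than C_P = L/π, consistent with the sharp inequality ||u||_L² ≤ C_P ||u'||_L².


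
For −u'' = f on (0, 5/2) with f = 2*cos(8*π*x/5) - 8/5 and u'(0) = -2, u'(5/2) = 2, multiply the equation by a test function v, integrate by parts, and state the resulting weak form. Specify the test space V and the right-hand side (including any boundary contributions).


V = H^1(0, 5/2) (v unrestricted at boundary; u is determined up to an additive constant); weak form: ∫_0^5/2 u'v' dx = ∫_0^5/2 (2*cos(8*π*x/5) - 8/5) v dx + 2·v(5/2) + 2·v(0) for all v ∈ V.

Multiply both sides by a test function v and integrate from 0 to 5/2:
  ∫_0^5/2 −u''(x) v(x) dx = ∫_0^5/2 f(x) v(x) dx.
Integrate the LHS by parts once:
  ∫_0^5/2 −u'' v dx = −[u'(x) v(x)]_0^5/2 + ∫_0^5/2 u'(x) v'(x) dx.
Thus ∫_0^5/2 u'(x) v'(x) dx = ∫_0^5/2 f(x) v(x) dx + [u'(x) v(x)]_0^5/2.
Choose V so that boundary terms are either known or forced to vanish.
u has inhomogeneous Neumann u'(0) = -2, u'(5/2) = 2. [u' v]_0^5/2 = (2)·v(5/2) − (-2)·v(0) = 2·v(5/2) + 2·v(0). Take V = H^1(0, 5/2); boundary term becomes part of RHS.
Weak formulation: find u (satisfying any essential BC) such that ∫_0^5/2 u'(x) v'(x) dx = ∫_0^5/2 f v dx + 2·v(5/2) + 2·v(0) for all v ∈ V (Neumann data are natural BCs: they enter the RHS as boundary terms).
Substituting f(x) = 2*cos(8*π*x/5) - 8/5, the right-hand side is ∫_0^5/2 (2*cos(8*π*x/5) - 8/5) v dx + 2·v(5/2) + 2·v(0).
Compatibility check (pure Neumann): taking v ≡ 1 ∈ V gives 0 = ∫_0^5/2 f dx + (2) − (-2), i.e. ∫_0^5/2 f dx must equal u'(0) − u'(5/2) = -4. Indeed ∫_0^5/2 (2*cos(8*π*x/5) - 8/5) dx = -4, so the data are compatible. The solution is then unique only up to an additive constant (fix it e.g. by requiring ∫_0^5/2 u dx = 0).


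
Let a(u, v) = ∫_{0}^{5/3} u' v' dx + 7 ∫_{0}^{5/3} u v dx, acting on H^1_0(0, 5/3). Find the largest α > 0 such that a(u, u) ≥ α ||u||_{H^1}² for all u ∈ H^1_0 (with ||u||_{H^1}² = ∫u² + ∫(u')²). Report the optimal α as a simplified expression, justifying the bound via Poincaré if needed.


α = 1

Coercivity of a(·,·) on H^1_0(0, 5/3) means a(u, u) ≥ α ||u||_{H^1}² for every u ∈ H^1_0.
The interval has length L = 5/3, and Poincaré/coercivity depend only on L. Here a(u, u) = ∫(u')² + (7)·∫u².
Here c = 7 ≥ 1, so a(u,u) = ∫(u')² + c∫u² ≥ ∫(u')² + ∫u² = ||u||_{H^1}², i.e. α = 1 works. No larger α is possible: a(u,u) ≥ α||u||_{H^1}² means (1−α)∫(u')² ≥ (α−c)∫u², and for the modes u_n = sin(nπ(x−x₀)/L) (x₀ the left endpoint) one has ∫u_n²/∫(u_n')² = (L/(nπ))² → 0, so a(u_n,u_n)/||u_n||_{H^1}² → 1. Hence the optimal constant is α = 1.
Therefore α = 1.


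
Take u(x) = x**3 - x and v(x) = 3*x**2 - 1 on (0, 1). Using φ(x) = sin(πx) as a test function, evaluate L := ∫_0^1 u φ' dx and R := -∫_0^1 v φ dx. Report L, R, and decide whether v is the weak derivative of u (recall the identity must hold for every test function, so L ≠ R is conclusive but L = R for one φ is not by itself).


LHS = (12 - π^2)/π^3, RHS = (12 - π^2)/π^3. Yes, v = u' weakly.

u(x) = x**3 - x, classical derivative u'(x) = 3*x**2 - 1.
φ(x) = sin(πx), so φ'(x) = π*cos(π*x).
Note φ(0) = φ(1) = 0, so the boundary term u·φ vanishes.
LHS = ∫_0^1 u(x) φ'(x) dx = ∫_0^1 (π*x^3*cos(π*x) - π*x*cos(π*x)) dx. Term by term:
  ∫_0^1 π*x^3*cos(π*x) dx = -3/π + 12/π^3;  ∫_0^1 -π*x*cos(π*x) dx = 2/π.
Sum: -3/π + 12/π^3 + 2/π = (12 - π^2)/π^3.
So LHS = (12 - π^2)/π^3.
∫_0^1 v(x) φ(x) dx = ∫_0^1 (3*x^2*sin(π*x) - sin(π*x)) dx. Term by term:
  ∫_0^1 -sin(π*x) dx = -2/π;  ∫_0^1 3*x^2*sin(π*x) dx = -12/π^3 + 3/π.
Sum: -2/π + -12/π^3 + 3/π = (-12 + π^2)/π^3.
So RHS = -∫_0^1 v(x) φ(x) dx = (12 - π^2)/π^3.
LHS = RHS, so the identity holds for this test φ.
Moreover u is smooth here and v(x) = u'(x) = 3*x**2 - 1 pointwise, so the identity holds for every test function. Hence v is the weak derivative of u.


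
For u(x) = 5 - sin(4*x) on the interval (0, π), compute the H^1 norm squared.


||u||_{H^1(0,π)}^2 = 67*π/2

u'(x) = -4*cos(4*x).
Expand u² and (u')² and integrate term by term on (0, π), using: for integers n ≥ 1, ∫_0^π sin²(nx) dx = ∫_0^π cos²(nx) dx = π/2; for n ≠ n', ∫_0^π sin(nx)sin(n'x) dx = ∫_0^π cos(nx)cos(n'x) dx = 0; and by product-to-sum, ∫_0^π sin(nx)cos(n'x) dx = ½∫_0^π [sin((n+n')x) + sin((n−n')x)] dx, which is 0 when n+n' is even and 2n/(n²−n'²) when n+n' is odd (it need not vanish on (0, π)). For the constant mode: ∫_0^π 1 dx = π, ∫_0^π cos(nx) dx = 0, ∫_0^π sin(nx) dx = (1−(−1)^n)/n.
  u² squared terms: (5)²·∫1 dx = 25·π = 25*π;  (-1)²·∫sin(4x)² dx = 1·π/2 = π/2.
  u² cross terms: 2·(5)·(-1)·∫1·sin(4x) dx = -10·(0) = 0.
  So ∫_0^π u² dx = 25*π + π/2 + 0 = 51*π/2.
  (u')² squared terms: (-4)²·∫cos(4x)² dx = 16·π/2 = 8*π.
  So ∫_0^π (u')² dx = 8*π.
||u||_{H^1}^2 = (51*π/2) + (8*π) = 67*π/2.


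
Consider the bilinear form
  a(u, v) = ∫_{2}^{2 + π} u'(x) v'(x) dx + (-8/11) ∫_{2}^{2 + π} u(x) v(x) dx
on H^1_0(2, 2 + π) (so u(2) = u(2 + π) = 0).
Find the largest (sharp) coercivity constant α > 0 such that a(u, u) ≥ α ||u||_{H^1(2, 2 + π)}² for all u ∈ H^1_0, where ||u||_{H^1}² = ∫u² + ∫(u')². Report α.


α = 3/22

Coercivity of a(·,·) on H^1_0(2, 2 + π) means a(u, u) ≥ α ||u||_{H^1}² for every u ∈ H^1_0.
The interval has length L = π, and Poincaré/coercivity depend only on L. Here a(u, u) = ∫(u')² + (-8/11)·∫u².
Here c = -8/11 < 0 with |c| < (π/L)² = 1, so coercivity still holds. The condition a(u,u) ≥ α||u||_{H^1}² reads (1−α)∫(u')² ≥ (α−c)∫u². Any admissible α is ≤ 1 (rapidly oscillating u have ∫u²/∫(u')² → 0), and α = 1 would force 0 ≥ (1−c)∫u², impossible since c < 1; so 1−α > 0. By the sharp Poincaré inequality on H^1_0 of an interval of length L, ∫(u')² ≥ (π/L)²∫u² with equality for the first sine mode sin(π(x−x₀)/L) (x₀ the left endpoint), so the inequality holds for all u iff (1−α)(π/L)² ≥ α − c, i.e. α ≤ ((π/L)² + c)/((π/L)² + 1) = (1 + c(L/π)²)/(1 + (L/π)²). (Direct route, valid since c ≤ 0: Poincaré gives c∫u² ≥ c(L/π)²∫(u')², so a(u,u) ≥ (1 + c(L/π)²)∫(u')², while ||u||_{H^1}² ≤ (1 + (L/π)²)∫(u')²; dividing yields the same α.) With (π/L)² = 1 and c = -8/11, the largest admissible constant is α = ((π/L)² + c)/((π/L)² + 1).
Simplifying, α = 3/22.


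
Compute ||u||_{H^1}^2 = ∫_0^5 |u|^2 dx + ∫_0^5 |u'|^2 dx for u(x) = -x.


||u||_{H^1}^2 = 140/3

The H^1 norm (squared) on an interval (0, L) is
  ||u||_{H^1}^2 = ∫_0^L u(x)^2 dx + ∫_0^L u'(x)^2 dx.
Compute u'(x) = -1.
Then u(x)^2 = x**2 and u'(x)^2 = 1.
Integrate each monomial from 0 to 5 using ∫_0^5 c·x^n dx = c·5^(n+1)/(n+1):
  ∫_0^5 u(x)^2 dx = ∫_0^5 (x^2) dx. Term by term:
    ∫_0^5 x^2 dx = 125/3.
  ∫_0^5 u'(x)^2 dx = ∫_0^5 (1) dx. Term by term:
    ∫_0^5 1 dx = 5.
Adding: ||u||_{H^1}^2 = 125/3 + 5 = 140/3.


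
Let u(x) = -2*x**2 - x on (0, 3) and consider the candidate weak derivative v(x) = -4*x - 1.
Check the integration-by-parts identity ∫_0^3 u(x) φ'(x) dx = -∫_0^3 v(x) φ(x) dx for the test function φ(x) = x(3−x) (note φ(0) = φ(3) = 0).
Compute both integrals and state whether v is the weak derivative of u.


LHS = 63/2, RHS = 63/2. Yes, v = u' weakly.

u(x) = -2*x**2 - x, classical derivative u'(x) = -4*x - 1.
φ(x) = x(3−x), so φ'(x) = 3 - 2*x.
Note φ(0) = φ(3) = 0, so the boundary term u·φ vanishes.
LHS = ∫_0^3 u(x) φ'(x) dx = ∫_0^3 (4*x^3 - 4*x^2 - 3*x) dx. Term by term:
  ∫_0^3 4*x^3 dx = 81;  ∫_0^3 -4*x^2 dx = -36;  ∫_0^3 -3*x dx = -27/2.
Sum: 81 − 36 − 27/2 = 63/2.
So LHS = 63/2.
∫_0^3 v(x) φ(x) dx = ∫_0^3 (4*x^3 - 11*x^2 - 3*x) dx. Term by term:
  ∫_0^3 4*x^3 dx = 81;  ∫_0^3 -11*x^2 dx = -99;  ∫_0^3 -3*x dx = -27/2.
Sum: 81 − 99 − 27/2 = -63/2.
So RHS = -∫_0^3 v(x) φ(x) dx = 63/2.
LHS = RHS, so the identity holds for this test φ.
Moreover u is smooth here and v(x) = u'(x) = -4*x - 1 pointwise, so the identity holds for every test function. Hence v is the weak derivative of u.


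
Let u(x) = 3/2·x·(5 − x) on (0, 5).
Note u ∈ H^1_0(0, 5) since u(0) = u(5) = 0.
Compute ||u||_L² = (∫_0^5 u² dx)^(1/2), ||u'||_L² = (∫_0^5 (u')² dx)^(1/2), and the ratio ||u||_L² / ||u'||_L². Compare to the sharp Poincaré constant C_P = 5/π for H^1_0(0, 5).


||u||_L² / ||u'||_L² = sqrt(10)/2 < C_P = 5/π.

u(x) = 3/2·x·(5 − x), so u'(x) = 15/2 - 3*x.
u(x) = 3/2·x·(5 − x) vanishes at x = 0 and x = 5, so u ∈ H^1_0(0, 5). Differentiate via the product rule and integrate the resulting polynomials term by term.
  ∫_0^5 u² dx = ∫_0^5 (9*x^4/4 - 45*x^3/2 + 225*x^2/4) dx. Term by term:
    ∫_0^5 9*x^4/4 dx = 5625/4;  ∫_0^5 -45*x^3/2 dx = -28125/8;  ∫_0^5 225*x^2/4 dx = 9375/4.
  Sum: 5625/4 − 28125/8 + 9375/4 = 1875/8.
  ∫_0^5 (u')² dx = ∫_0^5 (9*x^2 - 45*x + 225/4) dx. Term by term:
    ∫_0^5 9*x^2 dx = 375;  ∫_0^5 -45*x dx = -1125/2;  ∫_0^5 225/4 dx = 1125/4.
  Sum: 375 − 1125/2 + 1125/4 = 375/4.
∫_0^5 u² dx = 1875/8, so ||u||_L² = 25*sqrt(6)/4.
∫_0^5 (u')² dx = 375/4, so ||u'||_L² = 5*sqrt(15)/2.
Ratio ||u||_L² / ||u'||_L² = sqrt(10)/2.
Sharp Poincaré constant on H^1_0(0, 5) is C_P = L/π = 5/π, achieved by sin(π/5·x).
A polynomial bump cannot attain the sharp Poincaré constant (only the first sine eigenfunction does), so the ratio is strictly less than C_P, consistent with ||u||_L² ≤ C_P ||u'||_L².


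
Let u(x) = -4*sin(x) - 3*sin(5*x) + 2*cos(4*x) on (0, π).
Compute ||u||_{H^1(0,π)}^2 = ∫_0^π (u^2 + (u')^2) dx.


||u||_{H^1(0,π)}^2 = -952/5 + 167*π

u'(x) = -8*sin(4*x) - 4*cos(x) - 15*cos(5*x).
Expand u² and (u')² and integrate term by term on (0, π), using: for integers n ≥ 1, ∫_0^π sin²(nx) dx = ∫_0^π cos²(nx) dx = π/2; for n ≠ n', ∫_0^π sin(nx)sin(n'x) dx = ∫_0^π cos(nx)cos(n'x) dx = 0; and by product-to-sum, ∫_0^π sin(nx)cos(n'x) dx = ½∫_0^π [sin((n+n')x) + sin((n−n')x)] dx, which is 0 when n+n' is even and 2n/(n²−n'²) when n+n' is odd (it need not vanish on (0, π)).
  u² squared terms: (-4)²·∫sin(x)² dx = 16·π/2 = 8*π;  (-3)²·∫sin(5x)² dx = 9·π/2 = 9*π/2;  (2)²·∫cos(4x)² dx = 4·π/2 = 2*π.
  u² cross terms: 2·(-4)·(-3)·∫sin(x)·sin(5x) dx = 24·(0) = 0;  2·(-4)·(2)·∫sin(x)·cos(4x) dx = -16·(-2/15) = 32/15;  2·(-3)·(2)·∫sin(5x)·cos(4x) dx = -12·(10/9) = -40/3.
  So ∫_0^π u² dx = 8*π + 9*π/2 + 2*π + 0 + 32/15 − 40/3 = -56/5 + 29*π/2.
  (u')² squared terms: (-15)²·∫cos(5x)² dx = 225·π/2 = 225*π/2;  (-8)²·∫sin(4x)² dx = 64·π/2 = 32*π;  (-4)²·∫cos(x)² dx = 16·π/2 = 8*π.
  (u')² cross terms: 2·(-15)·(-8)·∫cos(5x)·sin(4x) dx = 240·(-8/9) = -640/3;  2·(-15)·(-4)·∫cos(5x)·cos(x) dx = 120·(0) = 0;  2·(-8)·(-4)·∫sin(4x)·cos(x) dx = 64·(8/15) = 512/15.
  So ∫_0^π (u')² dx = 225*π/2 + 32*π + 8*π − 640/3 + 0 + 512/15 = -896/5 + 305*π/2.
||u||_{H^1}^2 = (-56/5 + 29*π/2) + (-896/5 + 305*π/2) = -952/5 + 167*π.


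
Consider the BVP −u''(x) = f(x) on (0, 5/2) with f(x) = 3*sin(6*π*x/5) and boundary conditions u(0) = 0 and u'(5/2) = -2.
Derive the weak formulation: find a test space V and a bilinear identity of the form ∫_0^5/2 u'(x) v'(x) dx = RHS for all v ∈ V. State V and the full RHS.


V = {v ∈ H^1(0, 5/2) : v(0) = 0} (test functions vanish at x = 0 where u is specified); weak form: ∫_0^5/2 u'v' dx = ∫_0^5/2 (3*sin(6*π*x/5)) v dx − 2·v(5/2) for all v ∈ V.

Multiply both sides by a test function v and integrate from 0 to 5/2:
  ∫_0^5/2 −u''(x) v(x) dx = ∫_0^5/2 f(x) v(x) dx.
Integrate the LHS by parts once:
  ∫_0^5/2 −u'' v dx = −[u'(x) v(x)]_0^5/2 + ∫_0^5/2 u'(x) v'(x) dx.
Thus ∫_0^5/2 u'(x) v'(x) dx = ∫_0^5/2 f(x) v(x) dx + [u'(x) v(x)]_0^5/2.
Choose V so that boundary terms are either known or forced to vanish.
Mixed BC: u(0) = 0 (Dirichlet) and u'(5/2) = -2 (Neumann). Define V = {v ∈ H^1(0, 5/2) : v(0) = 0}. Then [u' v]_0^5/2 = u'(5/2)·v(5/2) − u'(0)·0 = − 2·v(5/2).
Weak formulation: find u (satisfying any essential BC) such that ∫_0^5/2 u'(x) v'(x) dx = ∫_0^5/2 f v dx − 2·v(5/2) for all v ∈ V (Dirichlet at 0 absorbed into V; Neumann datum at x = 5/2 contributes the boundary term).
Substituting f(x) = 3*sin(6*π*x/5), the right-hand side is ∫_0^5/2 (3*sin(6*π*x/5)) v dx − 2·v(5/2).


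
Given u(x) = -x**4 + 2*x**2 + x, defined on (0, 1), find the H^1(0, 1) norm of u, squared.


||u||_{H^1}^2 = 1751/315

The H^1 norm (squared) on an interval (0, L) is
  ||u||_{H^1}^2 = ∫_0^L u(x)^2 dx + ∫_0^L u'(x)^2 dx.
Compute u'(x) = -4*x**3 + 4*x + 1.
Then u(x)^2 = x**8 - 4*x**6 - 2*x**5 + 4*x**4 + 4*x**3 + x**2 and u'(x)^2 = 16*x**6 - 32*x**4 - 8*x**3 + 16*x**2 + 8*x + 1.
Integrate each monomial from 0 to 1 using ∫_0^1 c·x^n dx = c·1^(n+1)/(n+1):
  ∫_0^1 u(x)^2 dx = ∫_0^1 (x^8 - 4*x^6 - 2*x^5 + 4*x^4 + 4*x^3 + x^2) dx. Term by term:
    ∫_0^1 x^8 dx = 1/9;  ∫_0^1 -4*x^6 dx = -4/7;  ∫_0^1 -2*x^5 dx = -1/3;
    ∫_0^1 4*x^4 dx = 4/5;  ∫_0^1 4*x^3 dx = 1;  ∫_0^1 x^2 dx = 1/3.
  Sum: 1/9 − 4/7 − 1/3 + 4/5 + 1 + 1/3 = 422/315.
  ∫_0^1 u'(x)^2 dx = ∫_0^1 (16*x^6 - 32*x^4 - 8*x^3 + 16*x^2 + 8*x + 1) dx. Term by term:
    ∫_0^1 16*x^6 dx = 16/7;  ∫_0^1 -32*x^4 dx = -32/5;  ∫_0^1 -8*x^3 dx = -2;
    ∫_0^1 16*x^2 dx = 16/3;  ∫_0^1 8*x dx = 4;  ∫_0^1 1 dx = 1.
  Sum: 16/7 − 32/5 − 2 + 16/3 + 4 + 1 = 443/105.
Adding: ||u||_{H^1}^2 = 422/315 + 443/105 = 1751/315.


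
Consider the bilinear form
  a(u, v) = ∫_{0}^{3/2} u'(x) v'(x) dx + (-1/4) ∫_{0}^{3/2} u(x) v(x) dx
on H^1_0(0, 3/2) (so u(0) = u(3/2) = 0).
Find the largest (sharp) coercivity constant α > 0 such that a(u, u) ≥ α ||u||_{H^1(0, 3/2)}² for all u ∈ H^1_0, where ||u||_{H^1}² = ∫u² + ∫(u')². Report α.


α = (-9 + 16*π^2)/(4*(9 + 4*π^2))

Coercivity of a(·,·) on H^1_0(0, 3/2) means a(u, u) ≥ α ||u||_{H^1}² for every u ∈ H^1_0.
The interval has length L = 3/2, and Poincaré/coercivity depend only on L. Here a(u, u) = ∫(u')² + (-1/4)·∫u².
Here c = -1/4 < 0 with |c| < (π/L)² = 4*π^2/9, so coercivity still holds. The condition a(u,u) ≥ α||u||_{H^1}² reads (1−α)∫(u')² ≥ (α−c)∫u². Any admissible α is ≤ 1 (rapidly oscillating u have ∫u²/∫(u')² → 0), and α = 1 would force 0 ≥ (1−c)∫u², impossible since c < 1; so 1−α > 0. By the sharp Poincaré inequality on H^1_0 of an interval of length L, ∫(u')² ≥ (π/L)²∫u² with equality for the first sine mode sin(π(x−x₀)/L) (x₀ the left endpoint), so the inequality holds for all u iff (1−α)(π/L)² ≥ α − c, i.e. α ≤ ((π/L)² + c)/((π/L)² + 1) = (1 + c(L/π)²)/(1 + (L/π)²). (Direct route, valid since c ≤ 0: Poincaré gives c∫u² ≥ c(L/π)²∫(u')², so a(u,u) ≥ (1 + c(L/π)²)∫(u')², while ||u||_{H^1}² ≤ (1 + (L/π)²)∫(u')²; dividing yields the same α.) With (π/L)² = 4*π^2/9 and c = -1/4, the largest admissible constant is α = ((π/L)² + c)/((π/L)² + 1).
Simplifying, α = (-9 + 16*π^2)/(4*(9 + 4*π^2)).


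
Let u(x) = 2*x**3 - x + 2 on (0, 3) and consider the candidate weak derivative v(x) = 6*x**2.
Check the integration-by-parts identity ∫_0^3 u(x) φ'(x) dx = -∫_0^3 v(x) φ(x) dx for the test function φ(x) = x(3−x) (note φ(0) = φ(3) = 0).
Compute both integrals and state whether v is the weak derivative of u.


LHS = -342/5, RHS = -729/10. No, v is not the weak derivative of u.

u(x) = 2*x**3 - x + 2, classical derivative u'(x) = 6*x**2 - 1.
φ(x) = x(3−x), so φ'(x) = 3 - 2*x.
Note φ(0) = φ(3) = 0, so the boundary term u·φ vanishes.
LHS = ∫_0^3 u(x) φ'(x) dx = ∫_0^3 (-4*x^4 + 6*x^3 + 2*x^2 - 7*x + 6) dx. Term by term:
  ∫_0^3 -4*x^4 dx = -972/5;  ∫_0^3 6*x^3 dx = 243/2;  ∫_0^3 2*x^2 dx = 18;
  ∫_0^3 -7*x dx = -63/2;  ∫_0^3 6 dx = 18.
Sum: -972/5 + 243/2 + 18 − 63/2 + 18 = -342/5.
So LHS = -342/5.
∫_0^3 v(x) φ(x) dx = ∫_0^3 (-6*x^4 + 18*x^3) dx. Term by term:
  ∫_0^3 -6*x^4 dx = -1458/5;  ∫_0^3 18*x^3 dx = 729/2.
Sum: -1458/5 + 729/2 = 729/10.
So RHS = -∫_0^3 v(x) φ(x) dx = -729/10.
LHS − RHS = 9/2 ≠ 0, so the identity fails.
(For a valid weak derivative the identity must hold for EVERY test function, in particular this one. The failure shows v is NOT the weak derivative of u.)
Correct weak derivative would be u'(x) = 6*x**2 - 1.


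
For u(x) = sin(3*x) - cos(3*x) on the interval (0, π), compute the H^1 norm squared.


||u||_{H^1(0,π)}^2 = 10*π

u'(x) = 3*sin(3*x) + 3*cos(3*x).
Expand u² and (u')² and integrate term by term on (0, π), using: for integers n ≥ 1, ∫_0^π sin²(nx) dx = ∫_0^π cos²(nx) dx = π/2; for n ≠ n', ∫_0^π sin(nx)sin(n'x) dx = ∫_0^π cos(nx)cos(n'x) dx = 0; and by product-to-sum, ∫_0^π sin(nx)cos(n'x) dx = ½∫_0^π [sin((n+n')x) + sin((n−n')x)] dx, which is 0 when n+n' is even and 2n/(n²−n'²) when n+n' is odd (it need not vanish on (0, π)).
  u² squared terms: (-1)²·∫cos(3x)² dx = 1·π/2 = π/2;  (1)²·∫sin(3x)² dx = 1·π/2 = π/2.
  u² cross terms: 2·(-1)·(1)·∫cos(3x)·sin(3x) dx = -2·(0) = 0.
  So ∫_0^π u² dx = π/2 + π/2 + 0 = π.
  (u')² squared terms: (3)²·∫cos(3x)² dx = 9·π/2 = 9*π/2;  (3)²·∫sin(3x)² dx = 9·π/2 = 9*π/2.
  (u')² cross terms: 2·(3)·(3)·∫cos(3x)·sin(3x) dx = 18·(0) = 0.
  So ∫_0^π (u')² dx = 9*π/2 + 9*π/2 + 0 = 9*π.
||u||_{H^1}^2 = (π) + (9*π) = 10*π.


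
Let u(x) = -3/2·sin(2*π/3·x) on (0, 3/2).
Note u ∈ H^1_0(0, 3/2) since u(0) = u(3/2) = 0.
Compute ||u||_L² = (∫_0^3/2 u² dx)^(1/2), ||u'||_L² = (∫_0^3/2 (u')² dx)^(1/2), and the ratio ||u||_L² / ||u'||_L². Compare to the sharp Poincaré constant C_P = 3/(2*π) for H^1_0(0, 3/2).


||u||_L² / ||u'||_L² = 3/(2*π) = C_P.

u(x) = -3/2·sin(2*π/3·x), so u'(x) = -π*cos(2*π*x/3).
Writing u(x) = A·sin(kπx/L) with A = -3/2 and k = 1, use ∫_0^L sin²(kπx/L) dx = L/2 and ∫_0^L cos²(kπx/L) dx = L/2.
u² = 9/4·sin²(2*π/3·x) and (u')² = π^2·cos²(2*π/3·x), and each of sin², cos² integrates to L/2 = 3/4 over (0, 3/2).
∫_0^3/2 u² dx = 27/16, so ||u||_L² = 3*sqrt(3)/4.
∫_0^3/2 (u')² dx = 3*π^2/4, so ||u'||_L² = sqrt(3)*π/2.
Ratio ||u||_L² / ||u'||_L² = 3/(2*π).
Sharp Poincaré constant on H^1_0(0, 3/2) is C_P = L/π = 3/(2*π), achieved by sin(2*π/3·x).
This is the k = 1 eigenfunction (up to amplitude), so the ratio equals the sharp Poincaré constant exactly.


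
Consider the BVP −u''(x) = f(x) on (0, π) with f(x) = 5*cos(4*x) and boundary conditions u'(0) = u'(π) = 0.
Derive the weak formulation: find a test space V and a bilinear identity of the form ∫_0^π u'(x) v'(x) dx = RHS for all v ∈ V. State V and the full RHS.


V = H^1(0, π) (no boundary constraint on v; u is determined up to an additive constant); weak form: ∫_0^π u'v' dx = ∫_0^π (5*cos(4*x)) v dx for all v ∈ V.

Multiply both sides by a test function v and integrate from 0 to π:
  ∫_0^π −u''(x) v(x) dx = ∫_0^π f(x) v(x) dx.
Integrate the LHS by parts once:
  ∫_0^π −u'' v dx = −[u'(x) v(x)]_0^π + ∫_0^π u'(x) v'(x) dx.
Thus ∫_0^π u'(x) v'(x) dx = ∫_0^π f(x) v(x) dx + [u'(x) v(x)]_0^π.
Choose V so that boundary terms are either known or forced to vanish.
u has homogeneous Neumann: u'(0) = u'(π) = 0. So [u' v]_0^π = 0·v(π) − 0·v(0) = 0 for any v; take V = H^1(0, π).
Weak formulation: find u (satisfying any essential BC) such that ∫_0^π u'(x) v'(x) dx = ∫_0^π f v dx for all v ∈ V (homogeneous Neumann, so boundary terms vanish).
Substituting f(x) = 5*cos(4*x), the right-hand side is ∫_0^π (5*cos(4*x)) v dx.
Compatibility check (pure Neumann): taking v ≡ 1 ∈ V gives 0 = ∫_0^π f dx + (0) − (0), i.e. ∫_0^π f dx must equal u'(0) − u'(π) = 0. Indeed ∫_0^π (5*cos(4*x)) dx = 0, so the data are compatible. The solution is then unique only up to an additive constant (fix it e.g. by requiring ∫_0^π u dx = 0).


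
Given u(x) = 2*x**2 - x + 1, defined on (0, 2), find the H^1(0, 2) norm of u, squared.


||u||_{H^1}^2 = 248/5

The H^1 norm (squared) on an interval (0, L) is
  ||u||_{H^1}^2 = ∫_0^L u(x)^2 dx + ∫_0^L u'(x)^2 dx.
Compute u'(x) = 4*x - 1.
Then u(x)^2 = 4*x**4 - 4*x**3 + 5*x**2 - 2*x + 1 and u'(x)^2 = 16*x**2 - 8*x + 1.
Integrate each monomial from 0 to 2 using ∫_0^2 c·x^n dx = c·2^(n+1)/(n+1):
  ∫_0^2 u(x)^2 dx = ∫_0^2 (4*x^4 - 4*x^3 + 5*x^2 - 2*x + 1) dx. Term by term:
    ∫_0^2 4*x^4 dx = 128/5;  ∫_0^2 -4*x^3 dx = -16;  ∫_0^2 5*x^2 dx = 40/3;
    ∫_0^2 -2*x dx = -4;  ∫_0^2 1 dx = 2.
  Sum: 128/5 − 16 + 40/3 − 4 + 2 = 314/15.
  ∫_0^2 u'(x)^2 dx = ∫_0^2 (16*x^2 - 8*x + 1) dx. Term by term:
    ∫_0^2 16*x^2 dx = 128/3;  ∫_0^2 -8*x dx = -16;  ∫_0^2 1 dx = 2.
  Sum: 128/3 − 16 + 2 = 86/3.
Adding: ||u||_{H^1}^2 = 314/15 + 86/3 = 248/5.


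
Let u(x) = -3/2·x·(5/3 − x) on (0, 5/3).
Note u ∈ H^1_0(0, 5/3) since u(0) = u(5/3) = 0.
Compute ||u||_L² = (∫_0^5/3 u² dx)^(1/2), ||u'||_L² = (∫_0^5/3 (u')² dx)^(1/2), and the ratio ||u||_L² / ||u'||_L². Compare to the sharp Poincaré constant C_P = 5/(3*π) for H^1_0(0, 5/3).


||u||_L² / ||u'||_L² = sqrt(10)/6 < C_P = 5/(3*π).

u(x) = -3/2·x·(5/3 − x), so u'(x) = 3*x - 5/2.
u(x) = -3/2·x·(5/3 − x) vanishes at x = 0 and x = 5/3, so u ∈ H^1_0(0, 5/3). Differentiate via the product rule and integrate the resulting polynomials term by term.
  ∫_0^5/3 u² dx = ∫_0^5/3 (9*x^4/4 - 15*x^3/2 + 25*x^2/4) dx. Term by term:
    ∫_0^5/3 9*x^4/4 dx = 625/108;  ∫_0^5/3 -15*x^3/2 dx = -3125/216;  ∫_0^5/3 25*x^2/4 dx = 3125/324.
  Sum: 625/108 − 3125/216 + 3125/324 = 625/648.
  ∫_0^5/3 (u')² dx = ∫_0^5/3 (9*x^2 - 15*x + 25/4) dx. Term by term:
    ∫_0^5/3 9*x^2 dx = 125/9;  ∫_0^5/3 -15*x dx = -125/6;  ∫_0^5/3 25/4 dx = 125/12.
  Sum: 125/9 − 125/6 + 125/12 = 125/36.
∫_0^5/3 u² dx = 625/648, so ||u||_L² = 25*sqrt(2)/36.
∫_0^5/3 (u')² dx = 125/36, so ||u'||_L² = 5*sqrt(5)/6.
Ratio ||u||_L² / ||u'||_L² = sqrt(10)/6.
Sharp Poincaré constant on H^1_0(0, 5/3) is C_P = L/π = 5/(3*π), achieved by sin(3*π/5·x).
A polynomial bump cannot attain the sharp Poincaré constant (only the first sine eigenfunction does), so the ratio is strictly less than C_P, consistent with ||u||_L² ≤ C_P ||u'||_L².


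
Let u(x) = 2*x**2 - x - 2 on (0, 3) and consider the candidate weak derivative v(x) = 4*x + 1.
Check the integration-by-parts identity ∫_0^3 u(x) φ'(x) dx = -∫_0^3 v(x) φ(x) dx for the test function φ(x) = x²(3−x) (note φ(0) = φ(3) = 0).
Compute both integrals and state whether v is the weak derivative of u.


LHS = -837/20, RHS = -1107/20. No, v is not the weak derivative of u.

u(x) = 2*x**2 - x - 2, classical derivative u'(x) = 4*x - 1.
φ(x) = x²(3−x), so φ'(x) = 3*x*(2 - x).
Note φ(0) = φ(3) = 0, so the boundary term u·φ vanishes.
LHS = ∫_0^3 u(x) φ'(x) dx = ∫_0^3 (-6*x^4 + 15*x^3 - 12*x) dx. Term by term:
  ∫_0^3 -6*x^4 dx = -1458/5;  ∫_0^3 15*x^3 dx = 1215/4;  ∫_0^3 -12*x dx = -54.
Sum: -1458/5 + 1215/4 − 54 = -837/20.
So LHS = -837/20.
∫_0^3 v(x) φ(x) dx = ∫_0^3 (-4*x^4 + 11*x^3 + 3*x^2) dx. Term by term:
  ∫_0^3 -4*x^4 dx = -972/5;  ∫_0^3 11*x^3 dx = 891/4;  ∫_0^3 3*x^2 dx = 27.
Sum: -972/5 + 891/4 + 27 = 1107/20.
So RHS = -∫_0^3 v(x) φ(x) dx = -1107/20.
LHS − RHS = 27/2 ≠ 0, so the identity fails.
(For a valid weak derivative the identity must hold for EVERY test function, in particular this one. The failure shows v is NOT the weak derivative of u.)
Correct weak derivative would be u'(x) = 4*x - 1.


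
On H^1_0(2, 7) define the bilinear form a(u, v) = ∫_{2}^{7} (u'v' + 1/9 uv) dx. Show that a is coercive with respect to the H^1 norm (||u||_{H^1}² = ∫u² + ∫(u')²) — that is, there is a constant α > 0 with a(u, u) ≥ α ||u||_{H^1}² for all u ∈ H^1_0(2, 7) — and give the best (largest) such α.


α = (25/9 + π^2)/(π^2 + 25)

Coercivity of a(·,·) on H^1_0(2, 7) means a(u, u) ≥ α ||u||_{H^1}² for every u ∈ H^1_0.
The interval has length L = 5, and Poincaré/coercivity depend only on L. Here a(u, u) = ∫(u')² + (1/9)·∫u².
Here 0 < c = 1/9 < 1. The condition a(u,u) ≥ α||u||_{H^1}² reads (1−α)∫(u')² ≥ (α−c)∫u². Any admissible α is ≤ 1 (rapidly oscillating u have ∫u²/∫(u')² → 0), and α = 1 would force 0 ≥ (1−c)∫u², impossible since c < 1; so 1−α > 0. By the sharp Poincaré inequality on H^1_0 of an interval of length L, ∫(u')² ≥ (π/L)²∫u² with equality for the first sine mode sin(π(x−x₀)/L) (x₀ the left endpoint), so the inequality holds for all u iff (1−α)(π/L)² ≥ α − c, i.e. α ≤ ((π/L)² + c)/((π/L)² + 1) = (1 + c(L/π)²)/(1 + (L/π)²). With (π/L)² = π^2/25 and c = 1/9, the largest admissible constant is α = ((π/L)² + c)/((π/L)² + 1).
Simplifying, α = (25/9 + π^2)/(π^2 + 25).


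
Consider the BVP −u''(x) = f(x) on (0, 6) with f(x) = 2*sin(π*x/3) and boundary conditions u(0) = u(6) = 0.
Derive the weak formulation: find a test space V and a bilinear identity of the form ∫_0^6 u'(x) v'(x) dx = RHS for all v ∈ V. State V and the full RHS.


V = H^1_0(0, 6) (so v(0) = v(6) = 0); weak form: ∫_0^6 u'v' dx = ∫_0^6 (2*sin(π*x/3)) v dx for all v ∈ V.

Multiply both sides by a test function v and integrate from 0 to 6:
  ∫_0^6 −u''(x) v(x) dx = ∫_0^6 f(x) v(x) dx.
Integrate the LHS by parts once:
  ∫_0^6 −u'' v dx = −[u'(x) v(x)]_0^6 + ∫_0^6 u'(x) v'(x) dx.
Thus ∫_0^6 u'(x) v'(x) dx = ∫_0^6 f(x) v(x) dx + [u'(x) v(x)]_0^6.
Choose V so that boundary terms are either known or forced to vanish.
u is Dirichlet: u(0) = u(6) = 0. Let V = H^1_0(0, 6); then v(0) = v(6) = 0, and [u' v]_0^6 = 0.
Weak formulation: find u (satisfying any essential BC) such that ∫_0^6 u'(x) v'(x) dx = ∫_0^6 f v dx for all v ∈ V.
Substituting f(x) = 2*sin(π*x/3), the right-hand side is ∫_0^6 (2*sin(π*x/3)) v dx.


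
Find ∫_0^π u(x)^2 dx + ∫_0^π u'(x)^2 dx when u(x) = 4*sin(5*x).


||u||_{H^1(0,π)}^2 = 208*π

u'(x) = 20*cos(5*x).
Expand u² and (u')² and integrate term by term on (0, π), using: for integers n ≥ 1, ∫_0^π sin²(nx) dx = ∫_0^π cos²(nx) dx = π/2; for n ≠ n', ∫_0^π sin(nx)sin(n'x) dx = ∫_0^π cos(nx)cos(n'x) dx = 0; and by product-to-sum, ∫_0^π sin(nx)cos(n'x) dx = ½∫_0^π [sin((n+n')x) + sin((n−n')x)] dx, which is 0 when n+n' is even and 2n/(n²−n'²) when n+n' is odd (it need not vanish on (0, π)).
  u² squared terms: (4)²·∫sin(5x)² dx = 16·π/2 = 8*π.
  So ∫_0^π u² dx = 8*π.
  (u')² squared terms: (20)²·∫cos(5x)² dx = 400·π/2 = 200*π.
  So ∫_0^π (u')² dx = 200*π.
||u||_{H^1}^2 = (8*π) + (200*π) = 208*π.


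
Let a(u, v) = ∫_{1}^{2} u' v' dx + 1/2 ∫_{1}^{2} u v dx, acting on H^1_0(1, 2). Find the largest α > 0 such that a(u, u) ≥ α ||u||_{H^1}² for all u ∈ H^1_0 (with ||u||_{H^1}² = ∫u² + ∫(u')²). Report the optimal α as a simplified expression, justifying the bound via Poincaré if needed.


α = (1/2 + π^2)/(1 + π^2)

Coercivity of a(·,·) on H^1_0(1, 2) means a(u, u) ≥ α ||u||_{H^1}² for every u ∈ H^1_0.
The interval has length L = 1, and Poincaré/coercivity depend only on L. Here a(u, u) = ∫(u')² + (1/2)·∫u².
Here 0 < c = 1/2 < 1. The condition a(u,u) ≥ α||u||_{H^1}² reads (1−α)∫(u')² ≥ (α−c)∫u². Any admissible α is ≤ 1 (rapidly oscillating u have ∫u²/∫(u')² → 0), and α = 1 would force 0 ≥ (1−c)∫u², impossible since c < 1; so 1−α > 0. By the sharp Poincaré inequality on H^1_0 of an interval of length L, ∫(u')² ≥ (π/L)²∫u² with equality for the first sine mode sin(π(x−x₀)/L) (x₀ the left endpoint), so the inequality holds for all u iff (1−α)(π/L)² ≥ α − c, i.e. α ≤ ((π/L)² + c)/((π/L)² + 1) = (1 + c(L/π)²)/(1 + (L/π)²). With (π/L)² = π^2 and c = 1/2, the largest admissible constant is α = ((π/L)² + c)/((π/L)² + 1).
Simplifying, α = (1/2 + π^2)/(1 + π^2).


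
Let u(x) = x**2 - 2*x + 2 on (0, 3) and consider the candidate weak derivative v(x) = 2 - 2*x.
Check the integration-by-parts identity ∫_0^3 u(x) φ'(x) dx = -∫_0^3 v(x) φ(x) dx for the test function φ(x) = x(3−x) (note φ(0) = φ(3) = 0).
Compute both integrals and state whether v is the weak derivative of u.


LHS = -9/2, RHS = 9/2. No, v is not the weak derivative of u.

u(x) = x**2 - 2*x + 2, classical derivative u'(x) = 2*x - 2.
φ(x) = x(3−x), so φ'(x) = 3 - 2*x.
Note φ(0) = φ(3) = 0, so the boundary term u·φ vanishes.
LHS = ∫_0^3 u(x) φ'(x) dx = ∫_0^3 (-2*x^3 + 7*x^2 - 10*x + 6) dx. Term by term:
  ∫_0^3 -2*x^3 dx = -81/2;  ∫_0^3 7*x^2 dx = 63;  ∫_0^3 -10*x dx = -45;
  ∫_0^3 6 dx = 18.
Sum: -81/2 + 63 − 45 + 18 = -9/2.
So LHS = -9/2.
∫_0^3 v(x) φ(x) dx = ∫_0^3 (2*x^3 - 8*x^2 + 6*x) dx. Term by term:
  ∫_0^3 2*x^3 dx = 81/2;  ∫_0^3 -8*x^2 dx = -72;  ∫_0^3 6*x dx = 27.
Sum: 81/2 − 72 + 27 = -9/2.
So RHS = -∫_0^3 v(x) φ(x) dx = 9/2.
LHS − RHS = -9 ≠ 0, so the identity fails.
(For a valid weak derivative the identity must hold for EVERY test function, in particular this one. The failure shows v is NOT the weak derivative of u.)
Correct weak derivative would be u'(x) = 2*x - 2.


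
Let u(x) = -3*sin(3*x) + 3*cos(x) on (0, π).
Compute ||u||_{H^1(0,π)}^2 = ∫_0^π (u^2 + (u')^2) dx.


||u||_{H^1(0,π)}^2 = 54*π

u'(x) = -3*sin(x) - 9*cos(3*x).
Expand u² and (u')² and integrate term by term on (0, π), using: for integers n ≥ 1, ∫_0^π sin²(nx) dx = ∫_0^π cos²(nx) dx = π/2; for n ≠ n', ∫_0^π sin(nx)sin(n'x) dx = ∫_0^π cos(nx)cos(n'x) dx = 0; and by product-to-sum, ∫_0^π sin(nx)cos(n'x) dx = ½∫_0^π [sin((n+n')x) + sin((n−n')x)] dx, which is 0 when n+n' is even and 2n/(n²−n'²) when n+n' is odd (it need not vanish on (0, π)).
  u² squared terms: (-3)²·∫sin(3x)² dx = 9·π/2 = 9*π/2;  (3)²·∫cos(x)² dx = 9·π/2 = 9*π/2.
  u² cross terms: 2·(-3)·(3)·∫sin(3x)·cos(x) dx = -18·(0) = 0.
  So ∫_0^π u² dx = 9*π/2 + 9*π/2 + 0 = 9*π.
  (u')² squared terms: (-9)²·∫cos(3x)² dx = 81·π/2 = 81*π/2;  (-3)²·∫sin(x)² dx = 9·π/2 = 9*π/2.
  (u')² cross terms: 2·(-9)·(-3)·∫cos(3x)·sin(x) dx = 54·(0) = 0.
  So ∫_0^π (u')² dx = 81*π/2 + 9*π/2 + 0 = 45*π.
||u||_{H^1}^2 = (9*π) + (45*π) = 54*π.


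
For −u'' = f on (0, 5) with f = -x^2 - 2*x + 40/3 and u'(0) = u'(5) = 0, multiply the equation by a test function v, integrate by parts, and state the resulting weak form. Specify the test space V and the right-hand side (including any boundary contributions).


V = H^1(0, 5) (no boundary constraint on v; u is determined up to an additive constant); weak form: ∫_0^5 u'v' dx = ∫_0^5 (-x^2 - 2*x + 40/3) v dx for all v ∈ V.

Multiply both sides by a test function v and integrate from 0 to 5:
  ∫_0^5 −u''(x) v(x) dx = ∫_0^5 f(x) v(x) dx.
Integrate the LHS by parts once:
  ∫_0^5 −u'' v dx = −[u'(x) v(x)]_0^5 + ∫_0^5 u'(x) v'(x) dx.
Thus ∫_0^5 u'(x) v'(x) dx = ∫_0^5 f(x) v(x) dx + [u'(x) v(x)]_0^5.
Choose V so that boundary terms are either known or forced to vanish.
u has homogeneous Neumann: u'(0) = u'(5) = 0. So [u' v]_0^5 = 0·v(5) − 0·v(0) = 0 for any v; take V = H^1(0, 5).
Weak formulation: find u (satisfying any essential BC) such that ∫_0^5 u'(x) v'(x) dx = ∫_0^5 f v dx for all v ∈ V (homogeneous Neumann, so boundary terms vanish).
Substituting f(x) = -x^2 - 2*x + 40/3, the right-hand side is ∫_0^5 (-x^2 - 2*x + 40/3) v dx.
Compatibility check (pure Neumann): taking v ≡ 1 ∈ V gives 0 = ∫_0^5 f dx + (0) − (0), i.e. ∫_0^5 f dx must equal u'(0) − u'(5) = 0. Indeed ∫_0^5 (-x^2 - 2*x + 40/3) dx = 0, so the data are compatible. The solution is then unique only up to an additive constant (fix it e.g. by requiring ∫_0^5 u dx = 0).


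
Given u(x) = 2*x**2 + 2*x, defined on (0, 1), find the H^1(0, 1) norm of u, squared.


||u||_{H^1}^2 = 322/15

The H^1 norm (squared) on an interval (0, L) is
  ||u||_{H^1}^2 = ∫_0^L u(x)^2 dx + ∫_0^L u'(x)^2 dx.
Compute u'(x) = 4*x + 2.
Then u(x)^2 = 4*x**4 + 8*x**3 + 4*x**2 and u'(x)^2 = 16*x**2 + 16*x + 4.
Integrate each monomial from 0 to 1 using ∫_0^1 c·x^n dx = c·1^(n+1)/(n+1):
  ∫_0^1 u(x)^2 dx = ∫_0^1 (4*x^4 + 8*x^3 + 4*x^2) dx. Term by term:
    ∫_0^1 4*x^4 dx = 4/5;  ∫_0^1 8*x^3 dx = 2;  ∫_0^1 4*x^2 dx = 4/3.
  Sum: 4/5 + 2 + 4/3 = 62/15.
  ∫_0^1 u'(x)^2 dx = ∫_0^1 (16*x^2 + 16*x + 4) dx. Term by term:
    ∫_0^1 16*x^2 dx = 16/3;  ∫_0^1 16*x dx = 8;  ∫_0^1 4 dx = 4.
  Sum: 16/3 + 8 + 4 = 52/3.
Adding: ||u||_{H^1}^2 = 62/15 + 52/3 = 322/15.


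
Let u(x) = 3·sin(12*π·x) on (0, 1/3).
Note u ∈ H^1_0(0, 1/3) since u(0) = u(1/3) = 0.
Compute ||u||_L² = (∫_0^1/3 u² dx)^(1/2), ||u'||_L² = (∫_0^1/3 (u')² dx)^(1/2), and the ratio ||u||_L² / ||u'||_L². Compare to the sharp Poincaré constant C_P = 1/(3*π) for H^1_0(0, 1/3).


||u||_L² / ||u'||_L² = 1/(12*π) < C_P = 1/(3*π).

u(x) = 3·sin(12*π·x), so u'(x) = 36*π*cos(12*π*x).
Writing u(x) = A·sin(kπx/L) with A = 3 and k = 4, use ∫_0^L sin²(kπx/L) dx = L/2 and ∫_0^L cos²(kπx/L) dx = L/2.
u² = 9·sin²(12*π·x) and (u')² = 1296*π^2·cos²(12*π·x), and each of sin², cos² integrates to L/2 = 1/6 over (0, 1/3).
∫_0^1/3 u² dx = 3/2, so ||u||_L² = sqrt(6)/2.
∫_0^1/3 (u')² dx = 216*π^2, so ||u'||_L² = 6*sqrt(6)*π.
Ratio ||u||_L² / ||u'||_L² = 1/(12*π).
Sharp Poincaré constant on H^1_0(0, 1/3) is C_P = L/π = 1/(3*π), achieved by sin(3*π·x).
This is the k = 4 harmonic; the ratio L/(kπ) is strictly less than C_P = L/π, consistent with the sharp inequality ||u||_L² ≤ C_P ||u'||_L².


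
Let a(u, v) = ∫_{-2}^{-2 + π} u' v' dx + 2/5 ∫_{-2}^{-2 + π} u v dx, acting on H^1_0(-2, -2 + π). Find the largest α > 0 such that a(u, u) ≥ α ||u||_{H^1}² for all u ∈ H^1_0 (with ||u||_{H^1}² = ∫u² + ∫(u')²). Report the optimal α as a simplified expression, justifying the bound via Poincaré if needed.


α = 7/10

Coercivity of a(·,·) on H^1_0(-2, -2 + π) means a(u, u) ≥ α ||u||_{H^1}² for every u ∈ H^1_0.
The interval has length L = π, and Poincaré/coercivity depend only on L. Here a(u, u) = ∫(u')² + (2/5)·∫u².
Here 0 < c = 2/5 < 1. The condition a(u,u) ≥ α||u||_{H^1}² reads (1−α)∫(u')² ≥ (α−c)∫u². Any admissible α is ≤ 1 (rapidly oscillating u have ∫u²/∫(u')² → 0), and α = 1 would force 0 ≥ (1−c)∫u², impossible since c < 1; so 1−α > 0. By the sharp Poincaré inequality on H^1_0 of an interval of length L, ∫(u')² ≥ (π/L)²∫u² with equality for the first sine mode sin(π(x−x₀)/L) (x₀ the left endpoint), so the inequality holds for all u iff (1−α)(π/L)² ≥ α − c, i.e. α ≤ ((π/L)² + c)/((π/L)² + 1) = (1 + c(L/π)²)/(1 + (L/π)²). With (π/L)² = 1 and c = 2/5, the largest admissible constant is α = ((π/L)² + c)/((π/L)² + 1).
Simplifying, α = 7/10.


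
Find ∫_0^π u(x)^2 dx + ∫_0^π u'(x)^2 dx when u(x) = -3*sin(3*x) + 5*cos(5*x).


||u||_{H^1(0,π)}^2 = 370*π

u'(x) = -25*sin(5*x) - 9*cos(3*x).
Expand u² and (u')² and integrate term by term on (0, π), using: for integers n ≥ 1, ∫_0^π sin²(nx) dx = ∫_0^π cos²(nx) dx = π/2; for n ≠ n', ∫_0^π sin(nx)sin(n'x) dx = ∫_0^π cos(nx)cos(n'x) dx = 0; and by product-to-sum, ∫_0^π sin(nx)cos(n'x) dx = ½∫_0^π [sin((n+n')x) + sin((n−n')x)] dx, which is 0 when n+n' is even and 2n/(n²−n'²) when n+n' is odd (it need not vanish on (0, π)).
  u² squared terms: (-3)²·∫sin(3x)² dx = 9·π/2 = 9*π/2;  (5)²·∫cos(5x)² dx = 25·π/2 = 25*π/2.
  u² cross terms: 2·(-3)·(5)·∫sin(3x)·cos(5x) dx = -30·(0) = 0.
  So ∫_0^π u² dx = 9*π/2 + 25*π/2 + 0 = 17*π.
  (u')² squared terms: (-25)²·∫sin(5x)² dx = 625·π/2 = 625*π/2;  (-9)²·∫cos(3x)² dx = 81·π/2 = 81*π/2.
  (u')² cross terms: 2·(-25)·(-9)·∫sin(5x)·cos(3x) dx = 450·(0) = 0.
  So ∫_0^π (u')² dx = 625*π/2 + 81*π/2 + 0 = 353*π.
||u||_{H^1}^2 = (17*π) + (353*π) = 370*π.


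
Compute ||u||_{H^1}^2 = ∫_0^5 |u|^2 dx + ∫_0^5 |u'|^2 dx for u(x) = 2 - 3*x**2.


||u||_{H^1}^2 = 6645

The H^1 norm (squared) on an interval (0, L) is
  ||u||_{H^1}^2 = ∫_0^L u(x)^2 dx + ∫_0^L u'(x)^2 dx.
Compute u'(x) = -6*x.
Then u(x)^2 = 9*x**4 - 12*x**2 + 4 and u'(x)^2 = 36*x**2.
Integrate each monomial from 0 to 5 using ∫_0^5 c·x^n dx = c·5^(n+1)/(n+1):
  ∫_0^5 u(x)^2 dx = ∫_0^5 (9*x^4 - 12*x^2 + 4) dx. Term by term:
    ∫_0^5 9*x^4 dx = 5625;  ∫_0^5 -12*x^2 dx = -500;  ∫_0^5 4 dx = 20.
  Sum: 5625 − 500 + 20 = 5145.
  ∫_0^5 u'(x)^2 dx = ∫_0^5 (36*x^2) dx. Term by term:
    ∫_0^5 36*x^2 dx = 1500.
Adding: ||u||_{H^1}^2 = 5145 + 1500 = 6645.
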